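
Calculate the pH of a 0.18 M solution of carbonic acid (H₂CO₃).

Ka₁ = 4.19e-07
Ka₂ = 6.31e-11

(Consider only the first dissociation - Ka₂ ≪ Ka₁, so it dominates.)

First dissociation dominates. From Ka₁ = [H⁺][HA⁻]/[H₂A], x² + Ka₁·x − Ka₁·C = 0 with C = 0.18 M and Ka₁ = 4.19e-07. Solving: [H⁺] = (−Ka₁ + √(Ka₁² + 4·Ka₁·C)) / 2 = 2.7442e-04 M. pH = -log(2.7442e-04) = 3.56.

pH = 3.56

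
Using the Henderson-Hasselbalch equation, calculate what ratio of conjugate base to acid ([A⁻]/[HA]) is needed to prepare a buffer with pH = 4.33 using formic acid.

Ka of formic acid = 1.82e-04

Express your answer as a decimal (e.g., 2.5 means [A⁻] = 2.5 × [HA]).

pKa = -log(1.82e-04) = 3.7399. pH = pKa + log([A⁻]/[HA]), so log([A⁻]/[HA]) = pH − pKa = 4.33 − 3.7399 = 0.5901. [A⁻]/[HA] = 10^(0.5901) = 3.89

[A⁻]/[HA] = 3.89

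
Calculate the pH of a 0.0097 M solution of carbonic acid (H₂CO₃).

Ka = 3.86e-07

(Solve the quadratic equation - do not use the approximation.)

x² + Ka×x - Ka×C = 0. Using quadratic formula: [H⁺] = 6.0997e-05

pH = 4.21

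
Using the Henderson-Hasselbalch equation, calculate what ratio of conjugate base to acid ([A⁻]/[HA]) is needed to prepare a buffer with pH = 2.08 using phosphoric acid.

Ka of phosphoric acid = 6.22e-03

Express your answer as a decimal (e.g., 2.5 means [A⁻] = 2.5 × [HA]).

pKa = -log(6.22e-03) = 2.2062. pH = pKa + log([A⁻]/[HA]), so log([A⁻]/[HA]) = pH − pKa = 2.08 − 2.2062 = -0.1262. [A⁻]/[HA] = 10^(-0.1262) = 0.748

[A⁻]/[HA] = 0.748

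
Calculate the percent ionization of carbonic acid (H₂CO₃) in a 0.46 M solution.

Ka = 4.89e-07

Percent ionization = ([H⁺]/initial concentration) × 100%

Using Ka equilibrium: x² + Ka×x - Ka×C = 0. Solving: [H⁺] = 4.7403e-04. Percent = (4.7403e-04/0.46) × 100

Percent ionization = 0.103%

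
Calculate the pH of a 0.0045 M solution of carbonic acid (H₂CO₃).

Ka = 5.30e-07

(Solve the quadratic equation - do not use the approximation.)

x² + Ka×x - Ka×C = 0. Using quadratic formula: [H⁺] = 4.8572e-05

pH = 4.31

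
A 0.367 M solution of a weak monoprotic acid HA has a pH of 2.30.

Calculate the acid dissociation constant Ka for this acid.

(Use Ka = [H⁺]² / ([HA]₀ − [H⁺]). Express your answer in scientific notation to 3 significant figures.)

[H⁺] = 10^(−pH) = 10^(−2.30) = 5.012e-03 M. For HA ⇌ H⁺ + A⁻, Ka = [H⁺][A⁻]/[HA] = [H⁺]² / ([HA]₀ − [H⁺]) = (5.012e-03)² / (0.367 − 5.012e-03) = 6.94e-05.

K_a = 6.94e-05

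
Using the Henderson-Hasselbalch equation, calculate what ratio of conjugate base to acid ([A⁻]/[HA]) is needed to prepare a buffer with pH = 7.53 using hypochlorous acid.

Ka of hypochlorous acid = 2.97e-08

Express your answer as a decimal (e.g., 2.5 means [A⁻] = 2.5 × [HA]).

pKa = -log(2.97e-08) = 7.5272. pH = pKa + log([A⁻]/[HA]), so log([A⁻]/[HA]) = pH − pKa = 7.53 − 7.5272 = 0.0028. [A⁻]/[HA] = 10^(0.0028) = 1.01

[A⁻]/[HA] = 1.01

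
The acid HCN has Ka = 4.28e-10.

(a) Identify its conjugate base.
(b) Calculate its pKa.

(a) The conjugate base is formed by removing one H⁺ from HCN, giving CN⁻. (b) pKa = -log(Ka) = -log(4.28e-10) = 9.37.

Conjugate base: CN⁻; pK_a = 9.37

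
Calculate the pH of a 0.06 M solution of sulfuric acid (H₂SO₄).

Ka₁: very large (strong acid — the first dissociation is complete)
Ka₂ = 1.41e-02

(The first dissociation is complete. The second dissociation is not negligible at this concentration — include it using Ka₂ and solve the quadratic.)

First dissociation is complete: [H⁺]₀ = [HSO₄⁻]₀ = C = 0.06 M. Second dissociation HSO₄⁻ ⇌ H⁺ + SO₄²⁻: let x = [SO₄²⁻]. Ka₂ = (C + x)·x / (C − x) = 1.41e-02 → x² + (C + Ka₂)·x − Ka₂·C = 0 → x² + 0.07410·x − 8.460e-04 = 0. x = (−0.07410 + √(0.07410² + 4 × 8.460e-04)) / 2 = 1.0053e-02 M. [H⁺] = C + x = 0.06 + 1.0053e-02 = 7.0053e-02 M. pH = -log(7.0053e-02) = 1.15.

pH = 1.15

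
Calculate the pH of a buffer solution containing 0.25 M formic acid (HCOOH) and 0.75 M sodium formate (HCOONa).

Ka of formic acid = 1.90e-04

pKa = -log(1.90e-04) = 3.72. pH = pKa + log([A⁻]/[HA]) = 3.72 + log(0.75/0.25)

pH = 4.20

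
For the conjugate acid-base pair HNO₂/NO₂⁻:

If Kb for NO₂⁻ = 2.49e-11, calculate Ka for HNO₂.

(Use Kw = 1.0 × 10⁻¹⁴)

For a conjugate pair Ka × Kb = Kw, so Ka = Kw/Kb = 1.0 × 10⁻¹⁴ / 2.49e-11 = 4.02e-04.

K_a = 4.02e-04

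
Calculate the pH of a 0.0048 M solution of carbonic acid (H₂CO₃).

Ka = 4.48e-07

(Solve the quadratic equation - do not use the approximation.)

x² + Ka×x - Ka×C = 0. Using quadratic formula: [H⁺] = 4.6149e-05

pH = 4.34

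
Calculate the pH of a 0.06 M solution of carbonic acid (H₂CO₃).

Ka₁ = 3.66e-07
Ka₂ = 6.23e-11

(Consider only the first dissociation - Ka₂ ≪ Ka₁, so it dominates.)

First dissociation dominates. From Ka₁ = [H⁺][HA⁻]/[H₂A], x² + Ka₁·x − Ka₁·C = 0 with C = 0.06 M and Ka₁ = 3.66e-07. Solving: [H⁺] = (−Ka₁ + √(Ka₁² + 4·Ka₁·C)) / 2 = 1.4801e-04 M. pH = -log(1.4801e-04) = 3.83.

pH = 3.83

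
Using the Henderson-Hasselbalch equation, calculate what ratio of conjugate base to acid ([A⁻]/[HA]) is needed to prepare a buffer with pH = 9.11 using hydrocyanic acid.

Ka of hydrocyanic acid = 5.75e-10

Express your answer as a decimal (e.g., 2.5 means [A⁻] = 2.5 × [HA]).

pKa = -log(5.75e-10) = 9.2403. pH = pKa + log([A⁻]/[HA]), so log([A⁻]/[HA]) = pH − pKa = 9.11 − 9.2403 = -0.1303. [A⁻]/[HA] = 10^(-0.1303) = 0.741

[A⁻]/[HA] = 0.741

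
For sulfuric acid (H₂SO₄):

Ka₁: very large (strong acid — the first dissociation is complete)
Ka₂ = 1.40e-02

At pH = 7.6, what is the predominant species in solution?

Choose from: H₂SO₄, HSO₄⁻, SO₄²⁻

The first dissociation is complete, so H₂SO₄ itself is never the predominant species in water; pKa₂ = -log(1.40e-02) = 1.85. For a polyprotic acid the predominant species crosses at each pKa: below pKa_n the protonated form dominates, above it the deprotonated form does. At pH = 7.6, the predominant species is SO₄²⁻.

SO₄²⁻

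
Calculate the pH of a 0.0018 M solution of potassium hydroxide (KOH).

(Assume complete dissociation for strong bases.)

[OH⁻] = 0.0018 M for strong base. pOH = -log[OH⁻] = 2.74, pH = 14 - pOH

pH = 11.26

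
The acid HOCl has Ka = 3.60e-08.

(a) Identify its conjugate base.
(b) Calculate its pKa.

(a) The conjugate base is formed by removing one H⁺ from HOCl, giving OCl⁻. (b) pKa = -log(Ka) = -log(3.60e-08) = 7.44.

Conjugate base: OCl⁻; pK_a = 7.44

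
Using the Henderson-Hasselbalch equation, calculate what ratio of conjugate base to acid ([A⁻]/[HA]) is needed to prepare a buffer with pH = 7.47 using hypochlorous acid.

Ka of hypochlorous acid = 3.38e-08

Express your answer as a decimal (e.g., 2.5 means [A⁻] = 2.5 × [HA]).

pKa = -log(3.38e-08) = 7.4711. pH = pKa + log([A⁻]/[HA]), so log([A⁻]/[HA]) = pH − pKa = 7.47 − 7.4711 = -0.0011. [A⁻]/[HA] = 10^(-0.0011) = 0.998

[A⁻]/[HA] = 0.998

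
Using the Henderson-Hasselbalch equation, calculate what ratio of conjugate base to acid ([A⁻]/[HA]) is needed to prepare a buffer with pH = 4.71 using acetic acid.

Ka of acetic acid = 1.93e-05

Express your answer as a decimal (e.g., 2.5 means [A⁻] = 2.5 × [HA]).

pKa = -log(1.93e-05) = 4.7144. pH = pKa + log([A⁻]/[HA]), so log([A⁻]/[HA]) = pH − pKa = 4.71 − 4.7144 = -0.0044. [A⁻]/[HA] = 10^(-0.0044) = 0.990

[A⁻]/[HA] = 0.990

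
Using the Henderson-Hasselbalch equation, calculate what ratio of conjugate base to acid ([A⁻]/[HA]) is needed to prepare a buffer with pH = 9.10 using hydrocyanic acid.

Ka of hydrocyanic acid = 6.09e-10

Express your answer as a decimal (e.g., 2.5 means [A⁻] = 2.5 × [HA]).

pKa = -log(6.09e-10) = 9.2154. pH = pKa + log([A⁻]/[HA]), so log([A⁻]/[HA]) = pH − pKa = 9.10 − 9.2154 = -0.1154. [A⁻]/[HA] = 10^(-0.1154) = 0.767

[A⁻]/[HA] = 0.767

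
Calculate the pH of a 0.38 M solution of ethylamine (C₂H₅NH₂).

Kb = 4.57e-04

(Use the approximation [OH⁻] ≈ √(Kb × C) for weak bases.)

[OH⁻] = √(Kb × C) = √(4.57e-04 × 0.38) = 1.3178e-02. pOH = 1.88, pH = 14 - pOH

pH = 12.12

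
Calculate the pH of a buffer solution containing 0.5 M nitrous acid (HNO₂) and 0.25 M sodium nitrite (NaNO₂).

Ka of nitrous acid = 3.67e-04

pKa = -log(3.67e-04) = 3.44. pH = pKa + log([A⁻]/[HA]) = 3.44 + log(0.25/0.5)

pH = 3.13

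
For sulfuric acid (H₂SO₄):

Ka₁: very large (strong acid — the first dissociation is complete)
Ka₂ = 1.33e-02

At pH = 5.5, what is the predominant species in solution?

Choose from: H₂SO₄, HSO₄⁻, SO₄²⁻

The first dissociation is complete, so H₂SO₄ itself is never the predominant species in water; pKa₂ = -log(1.33e-02) = 1.88. For a polyprotic acid the predominant species crosses at each pKa: below pKa_n the protonated form dominates, above it the deprotonated form does. At pH = 5.5, the predominant species is SO₄²⁻.

SO₄²⁻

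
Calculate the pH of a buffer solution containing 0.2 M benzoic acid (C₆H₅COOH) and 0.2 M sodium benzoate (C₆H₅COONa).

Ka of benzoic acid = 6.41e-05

pKa = -log(6.41e-05) = 4.19. pH = pKa + log([A⁻]/[HA]) = 4.19 + log(0.2/0.2)

pH = 4.19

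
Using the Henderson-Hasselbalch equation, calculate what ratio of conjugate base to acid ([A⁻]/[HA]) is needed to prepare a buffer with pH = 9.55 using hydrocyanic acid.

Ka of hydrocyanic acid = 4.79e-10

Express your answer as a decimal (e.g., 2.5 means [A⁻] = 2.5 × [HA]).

pKa = -log(4.79e-10) = 9.3197. pH = pKa + log([A⁻]/[HA]), so log([A⁻]/[HA]) = pH − pKa = 9.55 − 9.3197 = 0.2303. [A⁻]/[HA] = 10^(0.2303) = 1.70

[A⁻]/[HA] = 1.70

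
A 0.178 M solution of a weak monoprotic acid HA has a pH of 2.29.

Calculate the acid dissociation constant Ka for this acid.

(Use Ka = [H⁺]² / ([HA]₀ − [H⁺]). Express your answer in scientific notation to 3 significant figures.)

[H⁺] = 10^(−pH) = 10^(−2.29) = 5.129e-03 M. For HA ⇌ H⁺ + A⁻, Ka = [H⁺][A⁻]/[HA] = [H⁺]² / ([HA]₀ − [H⁺]) = (5.129e-03)² / (0.178 − 5.129e-03) = 1.52e-04.

K_a = 1.52e-04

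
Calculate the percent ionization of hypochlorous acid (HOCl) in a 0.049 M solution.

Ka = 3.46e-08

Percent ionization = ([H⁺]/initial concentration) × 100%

Using Ka equilibrium: x² + Ka×x - Ka×C = 0. Solving: [H⁺] = 4.1158e-05. Percent = (4.1158e-05/0.049) × 100

Percent ionization = 0.084%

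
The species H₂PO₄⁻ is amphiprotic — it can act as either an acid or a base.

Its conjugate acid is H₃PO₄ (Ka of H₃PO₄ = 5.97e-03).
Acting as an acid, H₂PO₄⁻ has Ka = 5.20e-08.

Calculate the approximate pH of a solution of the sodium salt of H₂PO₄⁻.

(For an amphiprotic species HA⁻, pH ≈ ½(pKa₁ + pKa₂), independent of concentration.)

pKa₁ = -log(5.97e-03) = 2.22; pKa₂ = -log(5.20e-08) = 7.28. For an amphiprotic species, pH ≈ ½(pKa₁ + pKa₂) = ½(2.22 + 7.28) = 4.75.

pH = 4.75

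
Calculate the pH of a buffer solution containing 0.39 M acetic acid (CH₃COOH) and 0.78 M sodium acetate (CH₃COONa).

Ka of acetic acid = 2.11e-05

pKa = -log(2.11e-05) = 4.68. pH = pKa + log([A⁻]/[HA]) = 4.68 + log(0.78/0.39)

pH = 4.98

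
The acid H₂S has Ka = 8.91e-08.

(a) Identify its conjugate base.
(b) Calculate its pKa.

(a) The conjugate base is formed by removing one H⁺ from H₂S, giving HS⁻. (b) pKa = -log(Ka) = -log(8.91e-08) = 7.05.

Conjugate base: HS⁻; pK_a = 7.05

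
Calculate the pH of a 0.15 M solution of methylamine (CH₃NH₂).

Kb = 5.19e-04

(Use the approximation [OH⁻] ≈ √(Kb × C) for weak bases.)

[OH⁻] = √(Kb × C) = √(5.19e-04 × 0.15) = 8.8233e-03. pOH = 2.05, pH = 14 - pOH

pH = 11.95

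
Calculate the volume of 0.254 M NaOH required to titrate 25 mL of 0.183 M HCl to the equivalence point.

At equivalence: moles acid = moles base. moles HCl = 0.183 × 25/1000 = 0.004575 mol. V_base = moles / 0.254 × 1000 = 18.0 mL.

V_{base} = 18.0 mL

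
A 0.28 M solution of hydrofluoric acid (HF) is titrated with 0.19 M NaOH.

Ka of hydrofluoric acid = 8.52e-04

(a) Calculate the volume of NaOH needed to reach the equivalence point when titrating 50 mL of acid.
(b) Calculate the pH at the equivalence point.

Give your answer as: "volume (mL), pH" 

moles acid = 0.28 × 50/1000 = 0.014 mol; V_base = moles/0.19 × 1000 = 73.7 mL. At equivalence only the conjugate base is present: [A⁻] = 0.014/0.124 = 1.1319e-01 M. Kb = Kw/Ka = 1.17e-11; [OH⁻] = √(Kb × [A⁻]) = 1.1526e-06; pOH = 5.94; pH = 14 - pOH = 8.06.

V = 73.7 mL, pH = 8.06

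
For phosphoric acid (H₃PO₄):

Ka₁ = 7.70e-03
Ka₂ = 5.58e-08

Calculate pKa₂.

pKa₂ = -log(Ka₂) = -log(5.58e-08) = 7.25.

pK_{a2} = 7.25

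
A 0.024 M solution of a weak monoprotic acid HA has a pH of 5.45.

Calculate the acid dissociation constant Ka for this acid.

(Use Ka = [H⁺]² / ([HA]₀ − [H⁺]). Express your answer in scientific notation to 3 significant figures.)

[H⁺] = 10^(−pH) = 10^(−5.45) = 3.548e-06 M. For HA ⇌ H⁺ + A⁻, Ka = [H⁺][A⁻]/[HA] = [H⁺]² / ([HA]₀ − [H⁺]) = (3.548e-06)² / (0.024 − 3.548e-06) = 5.25e-10.

K_a = 5.25e-10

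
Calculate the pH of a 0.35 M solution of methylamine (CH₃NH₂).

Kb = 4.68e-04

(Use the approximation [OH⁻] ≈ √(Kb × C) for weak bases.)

[OH⁻] = √(Kb × C) = √(4.68e-04 × 0.35) = 1.2798e-02. pOH = 1.89, pH = 14 - pOH

pH = 12.11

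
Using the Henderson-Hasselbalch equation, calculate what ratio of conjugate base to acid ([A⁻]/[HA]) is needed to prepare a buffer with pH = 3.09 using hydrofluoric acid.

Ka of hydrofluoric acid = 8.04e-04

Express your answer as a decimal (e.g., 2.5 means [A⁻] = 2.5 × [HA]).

pKa = -log(8.04e-04) = 3.0947. pH = pKa + log([A⁻]/[HA]), so log([A⁻]/[HA]) = pH − pKa = 3.09 − 3.0947 = -0.0047. [A⁻]/[HA] = 10^(-0.0047) = 0.989

[A⁻]/[HA] = 0.989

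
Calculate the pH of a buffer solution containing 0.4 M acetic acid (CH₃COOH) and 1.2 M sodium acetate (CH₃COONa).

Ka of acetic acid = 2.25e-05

pKa = -log(2.25e-05) = 4.65. pH = pKa + log([A⁻]/[HA]) = 4.65 + log(1.2/0.4)

pH = 5.12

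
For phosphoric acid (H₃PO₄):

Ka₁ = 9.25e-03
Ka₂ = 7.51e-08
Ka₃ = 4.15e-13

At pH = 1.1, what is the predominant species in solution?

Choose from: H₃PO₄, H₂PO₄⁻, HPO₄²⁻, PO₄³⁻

pKa₁ = 2.03, pKa₂ = 7.12, pKa₃ = 12.38. For a polyprotic acid the predominant species crosses at each pKa: below pKa_n the protonated form dominates, above it the deprotonated form does. At pH = 1.1, the predominant species is H₃PO₄.

H₃PO₄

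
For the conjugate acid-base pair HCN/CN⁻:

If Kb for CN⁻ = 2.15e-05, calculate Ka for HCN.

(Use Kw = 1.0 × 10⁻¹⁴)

For a conjugate pair Ka × Kb = Kw, so Ka = Kw/Kb = 1.0 × 10⁻¹⁴ / 2.15e-05 = 4.65e-10.

K_a = 4.65e-10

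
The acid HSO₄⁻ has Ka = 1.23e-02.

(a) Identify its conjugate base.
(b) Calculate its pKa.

(a) The conjugate base is formed by removing one H⁺ from HSO₄⁻, giving SO₄²⁻. (b) pKa = -log(Ka) = -log(1.23e-02) = 1.91.

Conjugate base: SO₄²⁻; pK_a = 1.91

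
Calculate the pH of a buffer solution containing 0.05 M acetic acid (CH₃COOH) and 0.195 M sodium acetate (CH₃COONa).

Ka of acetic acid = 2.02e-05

pKa = -log(2.02e-05) = 4.69. pH = pKa + log([A⁻]/[HA]) = 4.69 + log(0.195/0.05)

pH = 5.29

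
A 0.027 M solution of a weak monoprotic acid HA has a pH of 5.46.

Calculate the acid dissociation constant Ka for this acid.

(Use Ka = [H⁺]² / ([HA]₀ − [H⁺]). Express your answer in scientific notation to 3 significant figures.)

[H⁺] = 10^(−pH) = 10^(−5.46) = 3.467e-06 M. For HA ⇌ H⁺ + A⁻, Ka = [H⁺][A⁻]/[HA] = [H⁺]² / ([HA]₀ − [H⁺]) = (3.467e-06)² / (0.027 − 3.467e-06) = 4.45e-10.

K_a = 4.45e-10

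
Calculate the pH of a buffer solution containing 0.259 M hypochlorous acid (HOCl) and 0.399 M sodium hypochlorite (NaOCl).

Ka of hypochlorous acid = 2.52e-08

pKa = -log(2.52e-08) = 7.60. pH = pKa + log([A⁻]/[HA]) = 7.60 + log(0.399/0.259)

pH = 7.79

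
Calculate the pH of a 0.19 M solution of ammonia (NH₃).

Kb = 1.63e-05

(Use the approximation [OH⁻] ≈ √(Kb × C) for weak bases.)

[OH⁻] = √(Kb × C) = √(1.63e-05 × 0.19) = 1.7598e-03. pOH = 2.75, pH = 14 - pOH

pH = 11.25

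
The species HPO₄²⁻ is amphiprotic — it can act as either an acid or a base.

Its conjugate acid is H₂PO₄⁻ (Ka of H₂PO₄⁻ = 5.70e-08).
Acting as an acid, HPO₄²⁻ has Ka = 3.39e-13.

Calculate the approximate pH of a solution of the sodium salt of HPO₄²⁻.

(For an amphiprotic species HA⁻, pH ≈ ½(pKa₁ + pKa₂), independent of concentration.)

pKa₁ = -log(5.70e-08) = 7.24; pKa₂ = -log(3.39e-13) = 12.47. For an amphiprotic species, pH ≈ ½(pKa₁ + pKa₂) = ½(7.24 + 12.47) = 9.86.

pH = 9.86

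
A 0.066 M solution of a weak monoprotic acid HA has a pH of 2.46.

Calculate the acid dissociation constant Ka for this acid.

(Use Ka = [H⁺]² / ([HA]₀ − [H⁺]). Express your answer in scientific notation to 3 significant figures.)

[H⁺] = 10^(−pH) = 10^(−2.46) = 3.467e-03 M. For HA ⇌ H⁺ + A⁻, Ka = [H⁺][A⁻]/[HA] = [H⁺]² / ([HA]₀ − [H⁺]) = (3.467e-03)² / (0.066 − 3.467e-03) = 1.92e-04.

K_a = 1.92e-04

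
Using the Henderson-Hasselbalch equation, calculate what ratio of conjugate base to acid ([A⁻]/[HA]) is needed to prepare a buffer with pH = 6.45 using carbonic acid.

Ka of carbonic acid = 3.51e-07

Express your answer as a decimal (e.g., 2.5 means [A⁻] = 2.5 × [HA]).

pKa = -log(3.51e-07) = 6.4547. pH = pKa + log([A⁻]/[HA]), so log([A⁻]/[HA]) = pH − pKa = 6.45 − 6.4547 = -0.0047. [A⁻]/[HA] = 10^(-0.0047) = 0.989

[A⁻]/[HA] = 0.989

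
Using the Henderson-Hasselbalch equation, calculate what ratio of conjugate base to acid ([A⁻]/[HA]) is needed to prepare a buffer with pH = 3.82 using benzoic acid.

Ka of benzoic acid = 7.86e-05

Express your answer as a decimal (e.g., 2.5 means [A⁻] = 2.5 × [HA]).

pKa = -log(7.86e-05) = 4.1046. pH = pKa + log([A⁻]/[HA]), so log([A⁻]/[HA]) = pH − pKa = 3.82 − 4.1046 = -0.2846. [A⁻]/[HA] = 10^(-0.2846) = 0.519

[A⁻]/[HA] = 0.519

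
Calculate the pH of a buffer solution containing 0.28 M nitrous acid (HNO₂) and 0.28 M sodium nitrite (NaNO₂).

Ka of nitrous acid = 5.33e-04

pKa = -log(5.33e-04) = 3.27. pH = pKa + log([A⁻]/[HA]) = 3.27 + log(0.28/0.28)

pH = 3.27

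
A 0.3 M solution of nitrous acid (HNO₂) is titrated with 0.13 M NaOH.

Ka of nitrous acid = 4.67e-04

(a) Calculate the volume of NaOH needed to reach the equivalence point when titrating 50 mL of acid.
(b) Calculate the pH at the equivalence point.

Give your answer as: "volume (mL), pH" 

moles acid = 0.3 × 50/1000 = 0.015 mol; V_base = moles/0.13 × 1000 = 115.4 mL. At equivalence only the conjugate base is present: [A⁻] = 0.015/0.165 = 9.0698e-02 M. Kb = Kw/Ka = 2.14e-11; [OH⁻] = √(Kb × [A⁻]) = 1.3936e-06; pOH = 5.86; pH = 14 - pOH = 8.14.

V = 115.4 mL, pH = 8.14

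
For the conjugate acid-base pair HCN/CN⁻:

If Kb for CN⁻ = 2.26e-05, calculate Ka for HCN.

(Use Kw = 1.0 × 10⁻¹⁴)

For a conjugate pair Ka × Kb = Kw, so Ka = Kw/Kb = 1.0 × 10⁻¹⁴ / 2.26e-05 = 4.42e-10.

K_a = 4.42e-10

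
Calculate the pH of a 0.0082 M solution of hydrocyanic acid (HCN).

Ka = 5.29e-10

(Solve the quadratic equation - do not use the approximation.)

x² + Ka×x - Ka×C = 0. Using quadratic formula: [H⁺] = 2.0825e-06

pH = 5.68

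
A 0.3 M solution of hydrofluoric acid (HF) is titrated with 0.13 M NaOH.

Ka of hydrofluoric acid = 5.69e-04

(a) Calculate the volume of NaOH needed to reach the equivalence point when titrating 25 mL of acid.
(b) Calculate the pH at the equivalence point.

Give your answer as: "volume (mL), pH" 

moles acid = 0.3 × 25/1000 = 0.0075 mol; V_base = moles/0.13 × 1000 = 57.7 mL. At equivalence only the conjugate base is present: [A⁻] = 0.0075/0.083 = 9.0698e-02 M. Kb = Kw/Ka = 1.76e-11; [OH⁻] = √(Kb × [A⁻]) = 1.2625e-06; pOH = 5.90; pH = 14 - pOH = 8.10.

V = 57.7 mL, pH = 8.10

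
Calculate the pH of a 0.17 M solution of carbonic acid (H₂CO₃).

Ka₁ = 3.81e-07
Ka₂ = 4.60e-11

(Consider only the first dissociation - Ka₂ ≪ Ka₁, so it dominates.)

First dissociation dominates. From Ka₁ = [H⁺][HA⁻]/[H₂A], x² + Ka₁·x − Ka₁·C = 0 with C = 0.17 M and Ka₁ = 3.81e-07. Solving: [H⁺] = (−Ka₁ + √(Ka₁² + 4·Ka₁·C)) / 2 = 2.5431e-04 M. pH = -log(2.5431e-04) = 3.59.

pH = 3.59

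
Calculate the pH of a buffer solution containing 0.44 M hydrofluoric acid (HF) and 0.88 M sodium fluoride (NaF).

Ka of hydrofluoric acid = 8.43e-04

pKa = -log(8.43e-04) = 3.07. pH = pKa + log([A⁻]/[HA]) = 3.07 + log(0.88/0.44)

pH = 3.38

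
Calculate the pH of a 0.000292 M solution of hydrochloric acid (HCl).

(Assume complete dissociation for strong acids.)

[H⁺] = 0.000292 M for strong acid. pH = -log[H⁺] = -log(0.000292)

pH = 3.53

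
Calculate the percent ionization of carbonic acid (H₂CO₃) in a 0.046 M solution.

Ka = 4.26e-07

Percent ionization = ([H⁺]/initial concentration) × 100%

Using Ka equilibrium: x² + Ka×x - Ka×C = 0. Solving: [H⁺] = 1.3977e-04. Percent = (1.3977e-04/0.046) × 100

Percent ionization = 0.304%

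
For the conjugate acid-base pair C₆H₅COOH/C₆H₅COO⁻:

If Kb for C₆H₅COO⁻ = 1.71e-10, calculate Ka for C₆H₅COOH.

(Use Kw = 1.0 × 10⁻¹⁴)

For a conjugate pair Ka × Kb = Kw, so Ka = Kw/Kb = 1.0 × 10⁻¹⁴ / 1.71e-10 = 5.85e-05.

K_a = 5.85e-05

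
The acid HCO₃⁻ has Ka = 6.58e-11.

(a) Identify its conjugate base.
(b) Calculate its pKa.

(a) The conjugate base is formed by removing one H⁺ from HCO₃⁻, giving CO₃²⁻. (b) pKa = -log(Ka) = -log(6.58e-11) = 10.18.

Conjugate base: CO₃²⁻; pK_a = 10.18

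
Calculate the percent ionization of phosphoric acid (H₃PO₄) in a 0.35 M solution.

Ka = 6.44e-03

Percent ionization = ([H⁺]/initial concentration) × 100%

Using Ka equilibrium: x² + Ka×x - Ka×C = 0. Solving: [H⁺] = 4.4365e-02. Percent = (4.4365e-02/0.35) × 100

Percent ionization = 12.7%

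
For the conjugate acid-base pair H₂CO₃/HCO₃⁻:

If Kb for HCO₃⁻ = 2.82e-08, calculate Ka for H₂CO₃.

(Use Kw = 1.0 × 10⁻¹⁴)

For a conjugate pair Ka × Kb = Kw, so Ka = Kw/Kb = 1.0 × 10⁻¹⁴ / 2.82e-08 = 3.55e-07.

K_a = 3.55e-07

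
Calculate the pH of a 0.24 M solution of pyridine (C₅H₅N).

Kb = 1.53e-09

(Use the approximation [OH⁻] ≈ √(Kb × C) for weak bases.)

[OH⁻] = √(Kb × C) = √(1.53e-09 × 0.24) = 1.9162e-05. pOH = 4.72, pH = 14 - pOH

pH = 9.28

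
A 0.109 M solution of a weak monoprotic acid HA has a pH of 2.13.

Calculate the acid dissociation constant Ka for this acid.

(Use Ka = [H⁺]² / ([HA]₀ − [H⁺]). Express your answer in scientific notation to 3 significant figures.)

[H⁺] = 10^(−pH) = 10^(−2.13) = 7.413e-03 M. For HA ⇌ H⁺ + A⁻, Ka = [H⁺][A⁻]/[HA] = [H⁺]² / ([HA]₀ − [H⁺]) = (7.413e-03)² / (0.109 − 7.413e-03) = 5.41e-04.

K_a = 5.41e-04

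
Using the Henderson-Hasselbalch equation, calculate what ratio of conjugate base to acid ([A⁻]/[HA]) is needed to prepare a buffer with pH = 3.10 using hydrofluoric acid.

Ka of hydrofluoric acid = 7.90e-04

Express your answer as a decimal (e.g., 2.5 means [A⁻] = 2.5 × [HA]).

pKa = -log(7.90e-04) = 3.1024. pH = pKa + log([A⁻]/[HA]), so log([A⁻]/[HA]) = pH − pKa = 3.10 − 3.1024 = -0.0024. [A⁻]/[HA] = 10^(-0.0024) = 0.995

[A⁻]/[HA] = 0.995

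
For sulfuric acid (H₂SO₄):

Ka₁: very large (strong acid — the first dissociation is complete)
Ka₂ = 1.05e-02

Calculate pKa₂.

pKa₂ = -log(Ka₂) = -log(1.05e-02) = 1.98.

pK_{a2} = 1.98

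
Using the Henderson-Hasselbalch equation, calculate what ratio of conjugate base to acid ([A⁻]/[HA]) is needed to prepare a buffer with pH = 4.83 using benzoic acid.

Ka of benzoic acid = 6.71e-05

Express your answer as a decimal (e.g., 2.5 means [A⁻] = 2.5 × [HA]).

pKa = -log(6.71e-05) = 4.1733. pH = pKa + log([A⁻]/[HA]), so log([A⁻]/[HA]) = pH − pKa = 4.83 − 4.1733 = 0.6567. [A⁻]/[HA] = 10^(0.6567) = 4.54

[A⁻]/[HA] = 4.54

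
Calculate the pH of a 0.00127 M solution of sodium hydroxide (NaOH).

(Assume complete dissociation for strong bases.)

[OH⁻] = 0.00127 M for strong base. pOH = -log[OH⁻] = 2.90, pH = 14 - pOH

pH = 11.10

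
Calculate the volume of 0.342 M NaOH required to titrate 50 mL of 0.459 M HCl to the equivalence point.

At equivalence: moles acid = moles base. moles HCl = 0.459 × 50/1000 = 0.02295 mol. V_base = moles / 0.342 × 1000 = 67.1 mL.

V_{base} = 67.1 mL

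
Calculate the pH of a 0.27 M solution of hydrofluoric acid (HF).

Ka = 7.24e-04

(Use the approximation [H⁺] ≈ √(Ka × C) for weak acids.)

[H⁺] = √(Ka × C) = √(7.24e-04 × 0.27) = 1.3981e-02. pH = -log(1.3981e-02)

pH = 1.85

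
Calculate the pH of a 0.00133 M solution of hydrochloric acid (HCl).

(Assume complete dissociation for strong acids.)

[H⁺] = 0.00133 M for strong acid. pH = -log[H⁺] = -log(0.00133)

pH = 2.88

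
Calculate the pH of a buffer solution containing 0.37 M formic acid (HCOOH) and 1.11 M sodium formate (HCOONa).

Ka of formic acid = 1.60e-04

pKa = -log(1.60e-04) = 3.80. pH = pKa + log([A⁻]/[HA]) = 3.80 + log(1.11/0.37)

pH = 4.27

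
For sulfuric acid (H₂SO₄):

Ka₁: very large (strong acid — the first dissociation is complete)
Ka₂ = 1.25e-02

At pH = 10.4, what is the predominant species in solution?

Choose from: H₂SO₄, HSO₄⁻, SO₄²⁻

The first dissociation is complete, so H₂SO₄ itself is never the predominant species in water; pKa₂ = -log(1.25e-02) = 1.90. For a polyprotic acid the predominant species crosses at each pKa: below pKa_n the protonated form dominates, above it the deprotonated form does. At pH = 10.4, the predominant species is SO₄²⁻.

SO₄²⁻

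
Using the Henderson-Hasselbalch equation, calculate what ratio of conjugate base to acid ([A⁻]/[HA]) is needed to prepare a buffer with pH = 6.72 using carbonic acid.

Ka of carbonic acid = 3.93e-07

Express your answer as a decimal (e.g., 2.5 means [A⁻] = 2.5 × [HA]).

pKa = -log(3.93e-07) = 6.4056. pH = pKa + log([A⁻]/[HA]), so log([A⁻]/[HA]) = pH − pKa = 6.72 − 6.4056 = 0.3144. [A⁻]/[HA] = 10^(0.3144) = 2.06

[A⁻]/[HA] = 2.06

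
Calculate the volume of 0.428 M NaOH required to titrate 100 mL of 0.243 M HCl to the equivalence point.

At equivalence: moles acid = moles base. moles HCl = 0.243 × 100/1000 = 0.0243 mol. V_base = moles / 0.428 × 1000 = 56.8 mL.

V_{base} = 56.8 mL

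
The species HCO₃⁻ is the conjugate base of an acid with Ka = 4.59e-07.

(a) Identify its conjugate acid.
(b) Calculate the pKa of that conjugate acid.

(a) The conjugate acid is formed by adding one H⁺ to HCO₃⁻, giving H₂CO₃. (b) pKa = -log(Ka) = -log(4.59e-07) = 6.34.

Conjugate acid: H₂CO₃; pK_a = 6.34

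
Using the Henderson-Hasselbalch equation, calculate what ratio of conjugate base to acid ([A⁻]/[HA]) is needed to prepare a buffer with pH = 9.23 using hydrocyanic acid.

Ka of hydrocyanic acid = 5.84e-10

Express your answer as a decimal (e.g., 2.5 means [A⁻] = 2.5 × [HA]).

pKa = -log(5.84e-10) = 9.2336. pH = pKa + log([A⁻]/[HA]), so log([A⁻]/[HA]) = pH − pKa = 9.23 − 9.2336 = -0.0036. [A⁻]/[HA] = 10^(-0.0036) = 0.992

[A⁻]/[HA] = 0.992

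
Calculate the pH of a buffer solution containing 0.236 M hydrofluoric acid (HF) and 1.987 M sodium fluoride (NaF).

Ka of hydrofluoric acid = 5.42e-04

pKa = -log(5.42e-04) = 3.27. pH = pKa + log([A⁻]/[HA]) = 3.27 + log(1.987/0.236)

pH = 4.19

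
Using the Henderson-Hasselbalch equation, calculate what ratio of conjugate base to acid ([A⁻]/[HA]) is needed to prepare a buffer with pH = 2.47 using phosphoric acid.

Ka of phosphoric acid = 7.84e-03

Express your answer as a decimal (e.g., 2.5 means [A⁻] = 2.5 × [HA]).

pKa = -log(7.84e-03) = 2.1057. pH = pKa + log([A⁻]/[HA]), so log([A⁻]/[HA]) = pH − pKa = 2.47 − 2.1057 = 0.3643. [A⁻]/[HA] = 10^(0.3643) = 2.31

[A⁻]/[HA] = 2.31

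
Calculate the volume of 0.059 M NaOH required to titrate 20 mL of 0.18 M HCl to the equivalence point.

At equivalence: moles acid = moles base. moles HCl = 0.18 × 20/1000 = 0.0036 mol. V_base = moles / 0.059 × 1000 = 61.0 mL.

V_{base} = 61.0 mL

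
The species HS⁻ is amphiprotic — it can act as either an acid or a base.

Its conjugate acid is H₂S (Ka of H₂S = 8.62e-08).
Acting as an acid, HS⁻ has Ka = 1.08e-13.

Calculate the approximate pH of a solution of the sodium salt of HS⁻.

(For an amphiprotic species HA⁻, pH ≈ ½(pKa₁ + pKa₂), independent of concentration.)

pKa₁ = -log(8.62e-08) = 7.06; pKa₂ = -log(1.08e-13) = 12.97. For an amphiprotic species, pH ≈ ½(pKa₁ + pKa₂) = ½(7.06 + 12.97) = 10.02.

pH = 10.02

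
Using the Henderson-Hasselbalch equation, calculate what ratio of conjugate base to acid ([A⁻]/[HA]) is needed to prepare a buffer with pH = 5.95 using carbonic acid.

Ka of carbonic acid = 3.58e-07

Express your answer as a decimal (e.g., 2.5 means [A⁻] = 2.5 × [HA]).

pKa = -log(3.58e-07) = 6.4461. pH = pKa + log([A⁻]/[HA]), so log([A⁻]/[HA]) = pH − pKa = 5.95 − 6.4461 = -0.4961. [A⁻]/[HA] = 10^(-0.4961) = 0.319

[A⁻]/[HA] = 0.319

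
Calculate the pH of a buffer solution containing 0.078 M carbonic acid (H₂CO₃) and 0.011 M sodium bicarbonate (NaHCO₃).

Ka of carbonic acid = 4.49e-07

pKa = -log(4.49e-07) = 6.35. pH = pKa + log([A⁻]/[HA]) = 6.35 + log(0.011/0.078)

pH = 5.50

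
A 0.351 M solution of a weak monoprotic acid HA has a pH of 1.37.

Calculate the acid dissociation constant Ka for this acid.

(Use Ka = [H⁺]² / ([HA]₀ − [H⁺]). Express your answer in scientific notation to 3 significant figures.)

[H⁺] = 10^(−pH) = 10^(−1.37) = 4.266e-02 M. For HA ⇌ H⁺ + A⁻, Ka = [H⁺][A⁻]/[HA] = [H⁺]² / ([HA]₀ − [H⁺]) = (4.266e-02)² / (0.351 − 4.266e-02) = 5.90e-03.

K_a = 5.90e-03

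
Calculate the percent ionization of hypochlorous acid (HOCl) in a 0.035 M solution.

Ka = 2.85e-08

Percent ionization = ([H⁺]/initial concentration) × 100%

Using Ka equilibrium: x² + Ka×x - Ka×C = 0. Solving: [H⁺] = 3.1569e-05. Percent = (3.1569e-05/0.035) × 100

Percent ionization = 0.0902%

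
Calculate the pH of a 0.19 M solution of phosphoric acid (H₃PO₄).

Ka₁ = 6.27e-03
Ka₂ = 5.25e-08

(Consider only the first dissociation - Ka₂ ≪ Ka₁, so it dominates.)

First dissociation dominates. From Ka₁ = [H⁺][HA⁻]/[H₂A], x² + Ka₁·x − Ka₁·C = 0 with C = 0.19 M and Ka₁ = 6.27e-03. Solving: [H⁺] = (−Ka₁ + √(Ka₁² + 4·Ka₁·C)) / 2 = 3.1522e-02 M. pH = -log(3.1522e-02) = 1.50.

pH = 1.50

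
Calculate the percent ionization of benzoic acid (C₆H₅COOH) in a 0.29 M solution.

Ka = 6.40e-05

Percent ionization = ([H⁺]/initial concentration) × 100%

Using Ka equilibrium: x² + Ka×x - Ka×C = 0. Solving: [H⁺] = 4.2763e-03. Percent = (4.2763e-03/0.29) × 100

Percent ionization = 1.47%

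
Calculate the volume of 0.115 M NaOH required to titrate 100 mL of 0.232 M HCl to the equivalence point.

At equivalence: moles acid = moles base. moles HCl = 0.232 × 100/1000 = 0.0232 mol. V_base = moles / 0.115 × 1000 = 201.7 mL.

V_{base} = 201.7 mL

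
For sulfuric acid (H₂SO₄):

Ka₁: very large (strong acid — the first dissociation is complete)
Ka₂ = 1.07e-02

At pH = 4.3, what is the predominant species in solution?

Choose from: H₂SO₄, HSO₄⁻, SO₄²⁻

The first dissociation is complete, so H₂SO₄ itself is never the predominant species in water; pKa₂ = -log(1.07e-02) = 1.97. For a polyprotic acid the predominant species crosses at each pKa: below pKa_n the protonated form dominates, above it the deprotonated form does. At pH = 4.3, the predominant species is SO₄²⁻.

SO₄²⁻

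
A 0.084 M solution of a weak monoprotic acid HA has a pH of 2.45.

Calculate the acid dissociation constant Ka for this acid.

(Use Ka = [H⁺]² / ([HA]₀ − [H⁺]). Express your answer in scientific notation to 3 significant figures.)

[H⁺] = 10^(−pH) = 10^(−2.45) = 3.548e-03 M. For HA ⇌ H⁺ + A⁻, Ka = [H⁺][A⁻]/[HA] = [H⁺]² / ([HA]₀ − [H⁺]) = (3.548e-03)² / (0.084 − 3.548e-03) = 1.56e-04.

K_a = 1.56e-04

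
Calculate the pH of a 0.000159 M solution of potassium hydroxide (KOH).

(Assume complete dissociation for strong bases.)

[OH⁻] = 0.000159 M for strong base. pOH = -log[OH⁻] = 3.80, pH = 14 - pOH

pH = 10.20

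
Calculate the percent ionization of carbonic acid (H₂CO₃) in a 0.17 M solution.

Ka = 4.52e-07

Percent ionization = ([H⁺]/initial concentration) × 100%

Using Ka equilibrium: x² + Ka×x - Ka×C = 0. Solving: [H⁺] = 2.7697e-04. Percent = (2.7697e-04/0.17) × 100

Percent ionization = 0.163%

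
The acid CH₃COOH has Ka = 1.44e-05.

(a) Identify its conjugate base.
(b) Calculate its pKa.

(a) The conjugate base is formed by removing one H⁺ from CH₃COOH, giving CH₃COO⁻. (b) pKa = -log(Ka) = -log(1.44e-05) = 4.84.

Conjugate base: CH₃COO⁻; pK_a = 4.84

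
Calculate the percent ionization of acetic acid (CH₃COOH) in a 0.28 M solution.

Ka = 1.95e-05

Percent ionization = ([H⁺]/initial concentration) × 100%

Using Ka equilibrium: x² + Ka×x - Ka×C = 0. Solving: [H⁺] = 2.3269e-03. Percent = (2.3269e-03/0.28) × 100

Percent ionization = 0.831%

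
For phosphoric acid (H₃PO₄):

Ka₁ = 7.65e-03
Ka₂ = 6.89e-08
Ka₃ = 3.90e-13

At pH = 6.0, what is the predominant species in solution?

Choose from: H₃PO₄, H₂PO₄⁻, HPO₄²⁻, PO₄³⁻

pKa₁ = 2.12, pKa₂ = 7.16, pKa₃ = 12.41. For a polyprotic acid the predominant species crosses at each pKa: below pKa_n the protonated form dominates, above it the deprotonated form does. At pH = 6.0, the predominant species is H₂PO₄⁻.

H₂PO₄⁻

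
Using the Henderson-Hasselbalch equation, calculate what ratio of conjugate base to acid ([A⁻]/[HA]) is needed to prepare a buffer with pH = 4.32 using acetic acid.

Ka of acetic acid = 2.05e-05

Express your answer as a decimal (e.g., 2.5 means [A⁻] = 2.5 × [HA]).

pKa = -log(2.05e-05) = 4.6882. pH = pKa + log([A⁻]/[HA]), so log([A⁻]/[HA]) = pH − pKa = 4.32 − 4.6882 = -0.3682. [A⁻]/[HA] = 10^(-0.3682) = 0.428

[A⁻]/[HA] = 0.428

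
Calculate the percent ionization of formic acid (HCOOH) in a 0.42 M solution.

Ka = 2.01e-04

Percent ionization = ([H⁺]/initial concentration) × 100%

Using Ka equilibrium: x² + Ka×x - Ka×C = 0. Solving: [H⁺] = 9.0881e-03. Percent = (9.0881e-03/0.42) × 100

Percent ionization = 2.16%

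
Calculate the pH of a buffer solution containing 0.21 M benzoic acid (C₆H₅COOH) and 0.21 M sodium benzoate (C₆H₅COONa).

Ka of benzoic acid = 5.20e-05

pKa = -log(5.20e-05) = 4.28. pH = pKa + log([A⁻]/[HA]) = 4.28 + log(0.21/0.21)

pH = 4.28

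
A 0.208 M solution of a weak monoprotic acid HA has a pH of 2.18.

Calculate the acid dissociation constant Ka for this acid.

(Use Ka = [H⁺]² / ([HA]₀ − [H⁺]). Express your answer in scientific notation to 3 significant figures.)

[H⁺] = 10^(−pH) = 10^(−2.18) = 6.607e-03 M. For HA ⇌ H⁺ + A⁻, Ka = [H⁺][A⁻]/[HA] = [H⁺]² / ([HA]₀ − [H⁺]) = (6.607e-03)² / (0.208 − 6.607e-03) = 2.17e-04.

K_a = 2.17e-04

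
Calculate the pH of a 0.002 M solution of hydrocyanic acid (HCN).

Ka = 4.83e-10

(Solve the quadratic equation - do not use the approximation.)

x² + Ka×x - Ka×C = 0. Using quadratic formula: [H⁺] = 9.8261e-07

pH = 6.01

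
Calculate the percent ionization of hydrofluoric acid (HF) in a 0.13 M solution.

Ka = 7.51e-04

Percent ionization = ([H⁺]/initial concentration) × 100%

Using Ka equilibrium: x² + Ka×x - Ka×C = 0. Solving: [H⁺] = 9.5124e-03. Percent = (9.5124e-03/0.13) × 100

Percent ionization = 7.32%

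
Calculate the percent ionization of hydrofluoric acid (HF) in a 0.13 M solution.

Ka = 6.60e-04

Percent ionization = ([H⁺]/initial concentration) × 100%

Using Ka equilibrium: x² + Ka×x - Ka×C = 0. Solving: [H⁺] = 8.9387e-03. Percent = (8.9387e-03/0.13) × 100

Percent ionization = 6.88%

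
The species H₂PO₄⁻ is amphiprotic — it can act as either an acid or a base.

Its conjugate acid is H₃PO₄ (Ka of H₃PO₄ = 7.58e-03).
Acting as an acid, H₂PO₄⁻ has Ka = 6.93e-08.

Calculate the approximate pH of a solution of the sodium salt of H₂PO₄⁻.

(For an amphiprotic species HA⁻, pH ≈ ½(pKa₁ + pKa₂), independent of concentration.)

pKa₁ = -log(7.58e-03) = 2.12; pKa₂ = -log(6.93e-08) = 7.16. For an amphiprotic species, pH ≈ ½(pKa₁ + pKa₂) = ½(2.12 + 7.16) = 4.64.

pH = 4.64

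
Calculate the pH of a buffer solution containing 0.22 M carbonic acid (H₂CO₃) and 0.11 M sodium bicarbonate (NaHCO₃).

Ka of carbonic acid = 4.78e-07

pKa = -log(4.78e-07) = 6.32. pH = pKa + log([A⁻]/[HA]) = 6.32 + log(0.11/0.22)

pH = 6.02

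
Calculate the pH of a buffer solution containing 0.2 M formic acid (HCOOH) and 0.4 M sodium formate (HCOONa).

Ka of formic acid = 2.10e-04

pKa = -log(2.10e-04) = 3.68. pH = pKa + log([A⁻]/[HA]) = 3.68 + log(0.4/0.2)

pH = 3.98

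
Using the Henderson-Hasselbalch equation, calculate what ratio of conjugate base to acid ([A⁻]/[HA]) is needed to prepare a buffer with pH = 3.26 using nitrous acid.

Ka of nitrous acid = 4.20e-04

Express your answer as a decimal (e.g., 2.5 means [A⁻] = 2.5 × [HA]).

pKa = -log(4.20e-04) = 3.3768. pH = pKa + log([A⁻]/[HA]), so log([A⁻]/[HA]) = pH − pKa = 3.26 − 3.3768 = -0.1168. [A⁻]/[HA] = 10^(-0.1168) = 0.764

[A⁻]/[HA] = 0.764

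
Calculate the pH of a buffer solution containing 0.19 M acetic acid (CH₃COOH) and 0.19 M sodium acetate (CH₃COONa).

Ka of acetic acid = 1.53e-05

pKa = -log(1.53e-05) = 4.82. pH = pKa + log([A⁻]/[HA]) = 4.82 + log(0.19/0.19)

pH = 4.82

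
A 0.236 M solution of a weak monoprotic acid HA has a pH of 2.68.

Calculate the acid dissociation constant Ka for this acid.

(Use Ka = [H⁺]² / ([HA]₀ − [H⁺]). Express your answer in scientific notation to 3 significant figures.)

[H⁺] = 10^(−pH) = 10^(−2.68) = 2.089e-03 M. For HA ⇌ H⁺ + A⁻, Ka = [H⁺][A⁻]/[HA] = [H⁺]² / ([HA]₀ − [H⁺]) = (2.089e-03)² / (0.236 − 2.089e-03) = 1.87e-05.

K_a = 1.87e-05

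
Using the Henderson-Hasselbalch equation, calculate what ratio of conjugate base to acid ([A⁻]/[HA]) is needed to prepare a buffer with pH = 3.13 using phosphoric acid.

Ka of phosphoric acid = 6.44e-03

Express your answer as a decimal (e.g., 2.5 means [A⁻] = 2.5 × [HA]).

pKa = -log(6.44e-03) = 2.1911. pH = pKa + log([A⁻]/[HA]), so log([A⁻]/[HA]) = pH − pKa = 3.13 − 2.1911 = 0.9389. [A⁻]/[HA] = 10^(0.9389) = 8.69

[A⁻]/[HA] = 8.69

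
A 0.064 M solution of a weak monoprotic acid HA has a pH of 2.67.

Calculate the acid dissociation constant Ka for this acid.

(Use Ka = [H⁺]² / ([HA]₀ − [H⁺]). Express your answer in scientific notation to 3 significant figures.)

[H⁺] = 10^(−pH) = 10^(−2.67) = 2.138e-03 M. For HA ⇌ H⁺ + A⁻, Ka = [H⁺][A⁻]/[HA] = [H⁺]² / ([HA]₀ − [H⁺]) = (2.138e-03)² / (0.064 − 2.138e-03) = 7.39e-05.

K_a = 7.39e-05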